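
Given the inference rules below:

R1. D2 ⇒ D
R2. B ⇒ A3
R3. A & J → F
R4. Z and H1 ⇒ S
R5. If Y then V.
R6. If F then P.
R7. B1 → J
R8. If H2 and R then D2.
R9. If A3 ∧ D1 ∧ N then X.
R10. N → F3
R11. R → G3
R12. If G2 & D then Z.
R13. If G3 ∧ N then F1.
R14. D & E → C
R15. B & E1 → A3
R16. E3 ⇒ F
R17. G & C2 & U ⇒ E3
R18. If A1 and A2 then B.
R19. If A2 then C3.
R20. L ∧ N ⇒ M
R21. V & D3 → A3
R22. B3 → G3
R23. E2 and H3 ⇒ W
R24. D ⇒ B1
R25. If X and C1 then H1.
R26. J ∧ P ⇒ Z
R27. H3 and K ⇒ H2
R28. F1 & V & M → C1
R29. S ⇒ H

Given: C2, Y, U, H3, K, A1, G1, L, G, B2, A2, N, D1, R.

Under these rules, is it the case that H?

V  (by R5: Y)
G3  (by R11: R)
F1  (by R13: G3, N)
E3  (by R17: G, C2, U)
B  (by R18: A1, A2)
M  (by R20: L, N)
H2  (by R27: H3, K)
C1  (by R28: F1, V, M)
A3  (by R2: B)
D2  (by R8: H2, R)
X  (by R9: A3, D1, N)
F  (by R16: E3)
H1  (by R25: X, C1)
D  (by R1: D2)
P  (by R6: F)
B1  (by R24: D)
J  (by R7: B1)
Z  (by R26: J, P)
S  (by R4: Z, H1)
H  (by R29: S)

Yes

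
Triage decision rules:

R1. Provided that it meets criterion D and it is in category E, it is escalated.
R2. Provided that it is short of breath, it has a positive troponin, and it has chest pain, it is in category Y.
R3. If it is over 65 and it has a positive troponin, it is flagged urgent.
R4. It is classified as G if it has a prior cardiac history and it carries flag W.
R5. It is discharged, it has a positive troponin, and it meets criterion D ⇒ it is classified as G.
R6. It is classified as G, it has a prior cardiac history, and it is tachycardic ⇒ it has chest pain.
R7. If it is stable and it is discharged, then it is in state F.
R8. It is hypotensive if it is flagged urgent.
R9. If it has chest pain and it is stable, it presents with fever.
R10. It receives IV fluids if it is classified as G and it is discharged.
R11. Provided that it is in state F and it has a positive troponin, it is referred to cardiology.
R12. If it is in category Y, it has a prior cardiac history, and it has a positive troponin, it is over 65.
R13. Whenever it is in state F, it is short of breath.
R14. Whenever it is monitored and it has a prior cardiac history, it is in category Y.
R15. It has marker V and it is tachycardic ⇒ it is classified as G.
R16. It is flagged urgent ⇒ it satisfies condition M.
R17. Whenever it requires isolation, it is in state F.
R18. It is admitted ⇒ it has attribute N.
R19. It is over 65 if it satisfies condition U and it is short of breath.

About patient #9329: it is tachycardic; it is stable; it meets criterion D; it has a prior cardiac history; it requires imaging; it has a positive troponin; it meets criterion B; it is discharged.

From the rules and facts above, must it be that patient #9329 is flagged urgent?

By R5 (it is discharged, it has a positive troponin, it meets criterion D): it is classified as G.
By R6 (it is classified as G, it has a prior cardiac history, it is tachycardic): it has chest pain.
By R7 (it is stable, it is discharged): it is in state F.
By R13 (it is in state F): it is short of breath.
By R2 (it is short of breath, it has a positive troponin, it has chest pain): it is in category Y.
By R12 (it is in category Y, it has a prior cardiac history, it has a positive troponin): it is over 65.
By R3 (it is over 65, it has a positive troponin): it is flagged urgent.

Yes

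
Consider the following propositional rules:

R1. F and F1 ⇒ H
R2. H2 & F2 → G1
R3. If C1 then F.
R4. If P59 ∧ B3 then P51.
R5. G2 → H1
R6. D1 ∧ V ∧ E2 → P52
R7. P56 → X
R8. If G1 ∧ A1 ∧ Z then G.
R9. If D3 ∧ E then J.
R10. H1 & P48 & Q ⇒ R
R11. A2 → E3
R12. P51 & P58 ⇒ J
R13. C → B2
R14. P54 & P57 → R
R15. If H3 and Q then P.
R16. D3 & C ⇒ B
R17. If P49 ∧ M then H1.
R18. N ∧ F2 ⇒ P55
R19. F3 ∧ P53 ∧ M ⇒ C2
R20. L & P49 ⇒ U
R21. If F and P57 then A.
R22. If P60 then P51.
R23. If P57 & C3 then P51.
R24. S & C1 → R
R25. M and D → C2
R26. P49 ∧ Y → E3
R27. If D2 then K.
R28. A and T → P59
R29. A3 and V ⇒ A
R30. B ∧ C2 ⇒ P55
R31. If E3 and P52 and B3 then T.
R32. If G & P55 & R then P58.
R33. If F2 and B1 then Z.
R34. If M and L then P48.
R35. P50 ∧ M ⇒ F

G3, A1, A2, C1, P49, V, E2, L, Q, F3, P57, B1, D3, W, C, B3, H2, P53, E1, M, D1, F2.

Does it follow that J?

Yes

G1  (by R2: H2, F2)
F  (by R3: C1)
P52  (by R6: D1, V, E2)
E3  (by R11: A2)
B  (by R16: D3, C)
H1  (by R17: P49, M)
C2  (by R19: F3, P53, M)
A  (by R21: F, P57)
P55  (by R30: B, C2)
T  (by R31: E3, P52, B3)
Z  (by R33: F2, B1)
P48  (by R34: M, L)
G  (by R8: G1, A1, Z)
R  (by R10: H1, P48, Q)
P59  (by R28: A, T)
P58  (by R32: G, P55, R)
P51  (by R4: P59, B3)
J  (by R12: P51, P58)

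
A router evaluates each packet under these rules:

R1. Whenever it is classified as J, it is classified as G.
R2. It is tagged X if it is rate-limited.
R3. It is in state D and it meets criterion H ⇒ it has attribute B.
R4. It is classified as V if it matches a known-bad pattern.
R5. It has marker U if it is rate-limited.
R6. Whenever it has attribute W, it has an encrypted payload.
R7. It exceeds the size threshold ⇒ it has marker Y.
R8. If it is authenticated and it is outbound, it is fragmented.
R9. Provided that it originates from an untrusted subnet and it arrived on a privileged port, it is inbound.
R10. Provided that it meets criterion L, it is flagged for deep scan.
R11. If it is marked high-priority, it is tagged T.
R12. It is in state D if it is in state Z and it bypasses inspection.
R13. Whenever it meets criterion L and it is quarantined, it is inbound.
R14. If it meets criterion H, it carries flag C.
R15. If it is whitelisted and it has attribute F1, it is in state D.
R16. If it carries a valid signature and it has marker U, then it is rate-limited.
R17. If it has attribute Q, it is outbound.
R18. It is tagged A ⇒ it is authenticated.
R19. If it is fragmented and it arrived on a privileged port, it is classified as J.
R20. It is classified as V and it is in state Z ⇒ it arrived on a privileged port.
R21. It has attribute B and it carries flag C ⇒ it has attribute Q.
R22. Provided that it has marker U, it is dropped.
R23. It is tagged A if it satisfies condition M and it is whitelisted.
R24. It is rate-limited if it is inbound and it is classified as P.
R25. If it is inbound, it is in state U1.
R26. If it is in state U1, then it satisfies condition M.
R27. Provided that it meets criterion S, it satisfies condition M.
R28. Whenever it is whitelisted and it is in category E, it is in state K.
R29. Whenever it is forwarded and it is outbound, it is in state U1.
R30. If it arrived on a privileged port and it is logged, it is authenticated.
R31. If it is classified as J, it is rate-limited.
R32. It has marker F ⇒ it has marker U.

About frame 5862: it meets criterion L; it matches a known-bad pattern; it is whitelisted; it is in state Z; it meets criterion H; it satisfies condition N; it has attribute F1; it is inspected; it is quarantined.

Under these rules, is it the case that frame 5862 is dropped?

Yes

By R4 (it matches a known-bad pattern): it is classified as V.
By R13 (it meets criterion L, it is quarantined): it is inbound.
By R14 (it meets criterion H): it carries flag C.
By R15 (it is whitelisted, it has attribute F1): it is in state D.
By R20 (it is classified as V, it is in state Z): it arrived on a privileged port.
By R25 (it is inbound): it is in state U1.
By R26 (it is in state U1): it satisfies condition M.
By R3 (it is in state D, it meets criterion H): it has attribute B.
By R21 (it has attribute B, it carries flag C): it has attribute Q.
By R23 (it satisfies condition M, it is whitelisted): it is tagged A.
By R17 (it has attribute Q): it is outbound.
By R18 (it is tagged A): it is authenticated.
By R8 (it is authenticated, it is outbound): it is fragmented.
By R19 (it is fragmented, it arrived on a privileged port): it is classified as J.
By R31 (it is classified as J): it is rate-limited.
By R5 (it is rate-limited): it has marker U.
By R22 (it has marker U): it is dropped.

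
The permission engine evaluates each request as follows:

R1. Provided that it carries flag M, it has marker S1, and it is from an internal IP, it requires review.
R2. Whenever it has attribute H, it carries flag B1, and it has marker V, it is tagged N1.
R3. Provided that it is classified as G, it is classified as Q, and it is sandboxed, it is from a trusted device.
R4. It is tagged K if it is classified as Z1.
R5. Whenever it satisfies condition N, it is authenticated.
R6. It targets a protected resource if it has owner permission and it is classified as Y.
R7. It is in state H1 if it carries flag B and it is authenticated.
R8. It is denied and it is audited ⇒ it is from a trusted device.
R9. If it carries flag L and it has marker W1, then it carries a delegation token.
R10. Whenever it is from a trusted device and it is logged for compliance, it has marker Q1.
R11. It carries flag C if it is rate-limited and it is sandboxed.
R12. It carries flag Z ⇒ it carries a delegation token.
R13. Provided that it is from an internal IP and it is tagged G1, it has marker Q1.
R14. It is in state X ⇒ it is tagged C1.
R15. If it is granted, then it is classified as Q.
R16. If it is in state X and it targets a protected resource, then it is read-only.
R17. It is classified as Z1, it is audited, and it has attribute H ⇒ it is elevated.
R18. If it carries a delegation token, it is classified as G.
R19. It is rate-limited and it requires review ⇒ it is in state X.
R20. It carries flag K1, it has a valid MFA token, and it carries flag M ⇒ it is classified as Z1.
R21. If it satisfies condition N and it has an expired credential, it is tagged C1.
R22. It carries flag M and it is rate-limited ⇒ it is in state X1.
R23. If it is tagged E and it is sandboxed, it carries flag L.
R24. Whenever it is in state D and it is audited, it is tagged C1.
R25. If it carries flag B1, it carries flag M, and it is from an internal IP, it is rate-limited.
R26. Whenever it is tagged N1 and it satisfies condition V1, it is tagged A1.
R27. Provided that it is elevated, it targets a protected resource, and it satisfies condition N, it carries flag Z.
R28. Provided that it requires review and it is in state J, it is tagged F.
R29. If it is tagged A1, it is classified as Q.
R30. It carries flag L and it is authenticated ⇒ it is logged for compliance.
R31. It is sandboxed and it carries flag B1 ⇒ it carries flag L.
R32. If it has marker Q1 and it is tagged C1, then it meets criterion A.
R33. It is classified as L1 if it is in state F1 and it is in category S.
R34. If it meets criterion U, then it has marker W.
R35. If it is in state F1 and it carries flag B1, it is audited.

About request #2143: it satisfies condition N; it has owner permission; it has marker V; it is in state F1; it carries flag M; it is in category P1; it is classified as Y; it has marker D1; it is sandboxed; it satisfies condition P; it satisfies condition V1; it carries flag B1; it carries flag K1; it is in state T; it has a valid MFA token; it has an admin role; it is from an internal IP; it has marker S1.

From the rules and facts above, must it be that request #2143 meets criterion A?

Forward chaining from the given facts derives: requires review, is authenticated, targets a protected resource, is classified as Z1, is rate-limited, carries flag L, is audited, is tagged K, carries flag C, is in state X, is in state X1, is logged for compliance, is tagged C1, is read-only.
The only rule concluding "it meets criterion A" is R32, which needs "it has marker Q1"; that is never established.

No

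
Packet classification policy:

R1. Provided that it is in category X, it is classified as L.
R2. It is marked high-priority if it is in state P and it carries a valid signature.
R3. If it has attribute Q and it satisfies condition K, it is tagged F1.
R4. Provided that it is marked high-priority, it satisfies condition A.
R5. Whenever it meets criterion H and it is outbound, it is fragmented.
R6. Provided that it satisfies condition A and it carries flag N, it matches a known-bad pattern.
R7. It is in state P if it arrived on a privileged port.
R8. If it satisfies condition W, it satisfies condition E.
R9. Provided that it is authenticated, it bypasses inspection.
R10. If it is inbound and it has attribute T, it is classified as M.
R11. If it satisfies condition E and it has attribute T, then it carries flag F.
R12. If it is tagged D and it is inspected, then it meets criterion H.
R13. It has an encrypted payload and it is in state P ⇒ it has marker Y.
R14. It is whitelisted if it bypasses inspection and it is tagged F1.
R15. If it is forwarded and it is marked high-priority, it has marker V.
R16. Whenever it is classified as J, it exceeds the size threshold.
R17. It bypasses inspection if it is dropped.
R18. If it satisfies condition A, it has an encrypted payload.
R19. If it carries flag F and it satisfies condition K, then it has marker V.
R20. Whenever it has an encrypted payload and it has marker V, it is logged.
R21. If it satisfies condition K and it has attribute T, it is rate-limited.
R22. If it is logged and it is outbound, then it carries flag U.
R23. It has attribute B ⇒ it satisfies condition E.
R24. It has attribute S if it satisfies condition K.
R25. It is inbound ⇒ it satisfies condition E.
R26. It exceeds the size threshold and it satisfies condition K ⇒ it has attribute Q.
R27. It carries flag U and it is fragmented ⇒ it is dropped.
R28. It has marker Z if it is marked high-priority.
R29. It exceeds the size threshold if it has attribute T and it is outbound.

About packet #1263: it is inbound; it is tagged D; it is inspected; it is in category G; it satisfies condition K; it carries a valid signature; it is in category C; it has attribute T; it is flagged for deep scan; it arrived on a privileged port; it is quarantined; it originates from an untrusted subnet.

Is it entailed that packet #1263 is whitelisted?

No

Forward chaining from the given facts derives: is in state P, is classified as M, meets criterion H, is rate-limited, has attribute S, satisfies condition E, is marked high-priority, satisfies condition A, carries flag F, has an encrypted payload, has marker V, is logged, has marker Z, has marker Y.
The only rule concluding "it is whitelisted" is R14, which needs "it bypasses inspection"; that is never established.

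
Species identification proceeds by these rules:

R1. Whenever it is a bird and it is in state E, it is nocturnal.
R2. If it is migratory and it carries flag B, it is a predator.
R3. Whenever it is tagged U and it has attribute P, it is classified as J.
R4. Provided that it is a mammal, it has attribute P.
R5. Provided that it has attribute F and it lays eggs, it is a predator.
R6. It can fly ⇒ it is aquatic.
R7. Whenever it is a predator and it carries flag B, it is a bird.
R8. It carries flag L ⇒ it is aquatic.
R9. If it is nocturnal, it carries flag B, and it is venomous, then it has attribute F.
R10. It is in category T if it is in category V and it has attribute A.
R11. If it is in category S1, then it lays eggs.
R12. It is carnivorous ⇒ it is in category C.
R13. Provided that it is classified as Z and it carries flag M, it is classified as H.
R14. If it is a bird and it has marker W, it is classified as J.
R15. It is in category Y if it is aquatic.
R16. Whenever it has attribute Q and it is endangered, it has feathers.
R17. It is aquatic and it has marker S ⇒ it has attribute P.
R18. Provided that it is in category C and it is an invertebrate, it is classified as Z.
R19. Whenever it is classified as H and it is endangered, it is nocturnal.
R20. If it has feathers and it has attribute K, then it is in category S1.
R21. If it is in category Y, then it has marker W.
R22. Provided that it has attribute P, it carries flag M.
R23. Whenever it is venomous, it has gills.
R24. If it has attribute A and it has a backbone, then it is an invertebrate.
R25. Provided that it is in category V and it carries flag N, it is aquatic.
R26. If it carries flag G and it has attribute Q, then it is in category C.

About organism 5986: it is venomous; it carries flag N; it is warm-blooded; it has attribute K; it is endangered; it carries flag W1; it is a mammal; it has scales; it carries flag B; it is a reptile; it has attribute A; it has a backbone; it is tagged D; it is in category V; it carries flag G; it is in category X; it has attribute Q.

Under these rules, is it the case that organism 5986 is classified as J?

By R4 (it is a mammal): it has attribute P.
By R16 (it has attribute Q, it is endangered): it has feathers.
By R20 (it has feathers, it has attribute K): it is in category S1.
By R22 (it has attribute P): it carries flag M.
By R24 (it has attribute A, it has a backbone): it is an invertebrate.
By R25 (it is in category V, it carries flag N): it is aquatic.
By R26 (it carries flag G, it has attribute Q): it is in category C.
By R11 (it is in category S1): it lays eggs.
By R15 (it is aquatic): it is in category Y.
By R18 (it is in category C, it is an invertebrate): it is classified as Z.
By R21 (it is in category Y): it has marker W.
By R13 (it is classified as Z, it carries flag M): it is classified as H.
By R19 (it is classified as H, it is endangered): it is nocturnal.
By R9 (it is nocturnal, it carries flag B, it is venomous): it has attribute F.
By R5 (it has attribute F, it lays eggs): it is a predator.
By R7 (it is a predator, it carries flag B): it is a bird.
By R14 (it is a bird, it has marker W): it is classified as J.

Yes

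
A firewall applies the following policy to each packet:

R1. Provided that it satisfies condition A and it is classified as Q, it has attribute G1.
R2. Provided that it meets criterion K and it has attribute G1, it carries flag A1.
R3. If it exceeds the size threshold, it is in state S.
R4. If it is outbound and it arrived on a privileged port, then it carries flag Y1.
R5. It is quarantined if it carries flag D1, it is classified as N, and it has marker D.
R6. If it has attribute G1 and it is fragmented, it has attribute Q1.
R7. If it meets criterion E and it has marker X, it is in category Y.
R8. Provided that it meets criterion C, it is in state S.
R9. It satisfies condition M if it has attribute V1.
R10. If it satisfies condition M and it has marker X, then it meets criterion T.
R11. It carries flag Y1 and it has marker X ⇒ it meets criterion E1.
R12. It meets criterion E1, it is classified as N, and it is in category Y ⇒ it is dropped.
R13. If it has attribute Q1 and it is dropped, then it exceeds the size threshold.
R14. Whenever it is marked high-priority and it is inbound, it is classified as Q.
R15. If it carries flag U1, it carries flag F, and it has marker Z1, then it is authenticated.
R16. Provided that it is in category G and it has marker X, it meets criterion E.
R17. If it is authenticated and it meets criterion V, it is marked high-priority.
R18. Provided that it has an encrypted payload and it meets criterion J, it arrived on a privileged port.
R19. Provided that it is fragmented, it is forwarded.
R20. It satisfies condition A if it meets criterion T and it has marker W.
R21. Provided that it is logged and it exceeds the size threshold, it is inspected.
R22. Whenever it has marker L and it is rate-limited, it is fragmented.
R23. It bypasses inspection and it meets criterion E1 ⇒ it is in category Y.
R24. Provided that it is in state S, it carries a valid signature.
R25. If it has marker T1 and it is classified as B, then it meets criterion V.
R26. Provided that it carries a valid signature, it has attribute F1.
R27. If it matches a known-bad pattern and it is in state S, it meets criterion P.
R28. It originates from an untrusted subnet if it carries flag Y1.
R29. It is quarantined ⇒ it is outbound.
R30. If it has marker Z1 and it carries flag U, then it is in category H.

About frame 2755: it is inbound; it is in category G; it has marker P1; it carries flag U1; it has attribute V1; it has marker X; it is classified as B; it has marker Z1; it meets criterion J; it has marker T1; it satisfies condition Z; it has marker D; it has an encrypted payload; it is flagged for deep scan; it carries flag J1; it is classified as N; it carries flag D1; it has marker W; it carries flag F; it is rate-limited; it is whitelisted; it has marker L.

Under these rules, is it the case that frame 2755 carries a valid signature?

Yes

By R5 (it carries flag D1, it is classified as N, it has marker D): it is quarantined.
By R9 (it has attribute V1): it satisfies condition M.
By R10 (it satisfies condition M, it has marker X): it meets criterion T.
By R15 (it carries flag U1, it carries flag F, it has marker Z1): it is authenticated.
By R16 (it is in category G, it has marker X): it meets criterion E.
By R18 (it has an encrypted payload, it meets criterion J): it arrived on a privileged port.
By R20 (it meets criterion T, it has marker W): it satisfies condition A.
By R22 (it has marker L, it is rate-limited): it is fragmented.
By R25 (it has marker T1, it is classified as B): it meets criterion V.
By R29 (it is quarantined): it is outbound.
By R4 (it is outbound, it arrived on a privileged port): it carries flag Y1.
By R7 (it meets criterion E, it has marker X): it is in category Y.
By R11 (it carries flag Y1, it has marker X): it meets criterion E1.
By R12 (it meets criterion E1, it is classified as N, it is in category Y): it is dropped.
By R17 (it is authenticated, it meets criterion V): it is marked high-priority.
By R14 (it is marked high-priority, it is inbound): it is classified as Q.
By R1 (it satisfies condition A, it is classified as Q): it has attribute G1.
By R6 (it has attribute G1, it is fragmented): it has attribute Q1.
By R13 (it has attribute Q1, it is dropped): it exceeds the size threshold.
By R3 (it exceeds the size threshold): it is in state S.
By R24 (it is in state S): it carries a valid signature.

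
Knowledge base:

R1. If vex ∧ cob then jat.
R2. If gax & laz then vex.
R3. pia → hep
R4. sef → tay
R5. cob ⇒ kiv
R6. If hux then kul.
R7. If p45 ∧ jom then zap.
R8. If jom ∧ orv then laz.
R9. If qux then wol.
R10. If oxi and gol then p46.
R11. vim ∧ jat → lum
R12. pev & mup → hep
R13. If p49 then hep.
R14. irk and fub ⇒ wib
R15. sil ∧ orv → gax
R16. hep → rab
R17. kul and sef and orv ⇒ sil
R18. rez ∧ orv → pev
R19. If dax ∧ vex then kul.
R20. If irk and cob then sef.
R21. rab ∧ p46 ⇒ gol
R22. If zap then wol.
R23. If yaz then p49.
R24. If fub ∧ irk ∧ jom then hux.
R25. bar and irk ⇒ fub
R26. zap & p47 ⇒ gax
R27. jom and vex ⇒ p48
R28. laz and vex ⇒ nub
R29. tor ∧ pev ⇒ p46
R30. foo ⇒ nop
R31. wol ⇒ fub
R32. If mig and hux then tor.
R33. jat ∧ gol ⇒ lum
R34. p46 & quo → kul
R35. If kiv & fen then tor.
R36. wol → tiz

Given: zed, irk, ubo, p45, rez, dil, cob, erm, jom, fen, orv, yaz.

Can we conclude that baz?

No

Forward chaining from the given facts derives: kiv, zap, laz, pev, sef, wol, p49, fub, tor, tiz, tay, hep, wib, rab, hux, p46, kul, sil, gol, gax, vex, p48, nub, jat, lum.
No rule has baz as its conclusion, and it is not among the given facts.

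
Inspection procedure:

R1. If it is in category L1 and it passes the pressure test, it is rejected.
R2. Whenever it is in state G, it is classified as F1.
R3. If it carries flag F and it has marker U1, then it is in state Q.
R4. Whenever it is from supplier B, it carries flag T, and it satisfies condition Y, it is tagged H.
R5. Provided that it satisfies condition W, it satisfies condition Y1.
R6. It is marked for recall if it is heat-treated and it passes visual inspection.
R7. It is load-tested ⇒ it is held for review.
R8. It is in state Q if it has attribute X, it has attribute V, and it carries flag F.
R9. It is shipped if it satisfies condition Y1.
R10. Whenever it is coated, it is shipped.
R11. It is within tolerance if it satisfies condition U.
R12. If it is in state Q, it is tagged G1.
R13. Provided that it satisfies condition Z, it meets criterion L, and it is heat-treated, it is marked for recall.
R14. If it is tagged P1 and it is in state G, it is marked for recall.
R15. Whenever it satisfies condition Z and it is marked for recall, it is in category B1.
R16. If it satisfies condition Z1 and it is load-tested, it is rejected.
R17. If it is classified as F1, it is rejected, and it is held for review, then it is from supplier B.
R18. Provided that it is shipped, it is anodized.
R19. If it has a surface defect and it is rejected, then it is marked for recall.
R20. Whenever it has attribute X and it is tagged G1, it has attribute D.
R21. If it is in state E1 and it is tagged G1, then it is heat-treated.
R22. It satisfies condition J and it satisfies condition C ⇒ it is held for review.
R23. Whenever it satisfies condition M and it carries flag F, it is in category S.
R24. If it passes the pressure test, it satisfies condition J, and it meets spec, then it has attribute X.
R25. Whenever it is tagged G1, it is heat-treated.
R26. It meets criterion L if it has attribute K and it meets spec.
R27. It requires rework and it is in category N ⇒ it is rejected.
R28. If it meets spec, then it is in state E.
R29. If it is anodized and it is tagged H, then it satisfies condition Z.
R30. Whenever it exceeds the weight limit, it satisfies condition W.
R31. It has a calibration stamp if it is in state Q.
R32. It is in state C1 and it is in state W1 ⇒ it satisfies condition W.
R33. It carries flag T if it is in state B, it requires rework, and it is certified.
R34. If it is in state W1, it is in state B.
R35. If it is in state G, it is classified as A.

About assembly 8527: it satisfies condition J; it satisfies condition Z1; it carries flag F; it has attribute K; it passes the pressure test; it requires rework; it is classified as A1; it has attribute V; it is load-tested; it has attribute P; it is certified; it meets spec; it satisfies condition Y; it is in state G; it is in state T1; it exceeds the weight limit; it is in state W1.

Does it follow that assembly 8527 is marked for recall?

By R2 (it is in state G): it is classified as F1.
By R7 (it is load-tested): it is held for review.
By R16 (it satisfies condition Z1, it is load-tested): it is rejected.
By R17 (it is classified as F1, it is rejected, it is held for review): it is from supplier B.
By R24 (it passes the pressure test, it satisfies condition J, it meets spec): it has attribute X.
By R26 (it has attribute K, it meets spec): it meets criterion L.
By R30 (it exceeds the weight limit): it satisfies condition W.
By R34 (it is in state W1): it is in state B.
By R5 (it satisfies condition W): it satisfies condition Y1.
By R8 (it has attribute X, it has attribute V, it carries flag F): it is in state Q.
By R9 (it satisfies condition Y1): it is shipped.
By R12 (it is in state Q): it is tagged G1.
By R18 (it is shipped): it is anodized.
By R25 (it is tagged G1): it is heat-treated.
By R33 (it is in state B, it requires rework, it is certified): it carries flag T.
By R4 (it is from supplier B, it carries flag T, it satisfies condition Y): it is tagged H.
By R29 (it is anodized, it is tagged H): it satisfies condition Z.
By R13 (it satisfies condition Z, it meets criterion L, it is heat-treated): it is marked for recall.

Yes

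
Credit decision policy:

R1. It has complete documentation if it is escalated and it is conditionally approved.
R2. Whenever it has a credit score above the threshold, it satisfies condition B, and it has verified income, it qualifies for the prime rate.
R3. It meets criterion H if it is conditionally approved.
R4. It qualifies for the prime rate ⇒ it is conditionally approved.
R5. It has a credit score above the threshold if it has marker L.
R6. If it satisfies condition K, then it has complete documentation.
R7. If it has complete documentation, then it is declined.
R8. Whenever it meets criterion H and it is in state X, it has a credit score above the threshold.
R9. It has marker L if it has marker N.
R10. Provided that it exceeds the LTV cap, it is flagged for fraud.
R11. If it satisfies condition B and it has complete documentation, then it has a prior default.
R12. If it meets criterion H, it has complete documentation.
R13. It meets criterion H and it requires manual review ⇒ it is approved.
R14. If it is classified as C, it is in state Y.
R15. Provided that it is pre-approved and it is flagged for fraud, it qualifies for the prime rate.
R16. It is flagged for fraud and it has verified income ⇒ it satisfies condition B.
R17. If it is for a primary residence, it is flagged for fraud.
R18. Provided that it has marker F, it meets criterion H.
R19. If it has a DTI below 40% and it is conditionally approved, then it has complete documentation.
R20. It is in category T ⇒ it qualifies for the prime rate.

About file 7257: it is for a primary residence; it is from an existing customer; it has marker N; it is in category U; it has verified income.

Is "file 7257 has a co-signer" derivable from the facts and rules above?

No

Forward chaining from the given facts derives: has marker L, is flagged for fraud, has a credit score above the threshold, satisfies condition B, qualifies for the prime rate, is conditionally approved, meets criterion H, has complete documentation, is declined, has a prior default.
No rule has "it has a co-signer" as its conclusion, and it is not among the given facts.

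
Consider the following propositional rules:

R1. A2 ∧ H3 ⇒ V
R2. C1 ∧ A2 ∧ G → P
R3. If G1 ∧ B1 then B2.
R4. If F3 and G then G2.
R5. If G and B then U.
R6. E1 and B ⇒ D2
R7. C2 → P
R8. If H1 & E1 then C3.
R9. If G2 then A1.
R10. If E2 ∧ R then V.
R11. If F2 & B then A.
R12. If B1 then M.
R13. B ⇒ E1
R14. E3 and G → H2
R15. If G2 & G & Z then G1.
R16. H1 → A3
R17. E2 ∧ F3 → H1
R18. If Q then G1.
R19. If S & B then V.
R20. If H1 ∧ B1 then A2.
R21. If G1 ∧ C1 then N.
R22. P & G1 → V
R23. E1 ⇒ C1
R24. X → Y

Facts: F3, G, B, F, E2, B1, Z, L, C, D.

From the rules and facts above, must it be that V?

G2  (by R4: F3, G)
E1  (by R13: B)
G1  (by R15: G2, G, Z)
H1  (by R17: E2, F3)
A2  (by R20: H1, B1)
C1  (by R23: E1)
P  (by R2: C1, A2, G)
V  (by R22: P, G1)

Yes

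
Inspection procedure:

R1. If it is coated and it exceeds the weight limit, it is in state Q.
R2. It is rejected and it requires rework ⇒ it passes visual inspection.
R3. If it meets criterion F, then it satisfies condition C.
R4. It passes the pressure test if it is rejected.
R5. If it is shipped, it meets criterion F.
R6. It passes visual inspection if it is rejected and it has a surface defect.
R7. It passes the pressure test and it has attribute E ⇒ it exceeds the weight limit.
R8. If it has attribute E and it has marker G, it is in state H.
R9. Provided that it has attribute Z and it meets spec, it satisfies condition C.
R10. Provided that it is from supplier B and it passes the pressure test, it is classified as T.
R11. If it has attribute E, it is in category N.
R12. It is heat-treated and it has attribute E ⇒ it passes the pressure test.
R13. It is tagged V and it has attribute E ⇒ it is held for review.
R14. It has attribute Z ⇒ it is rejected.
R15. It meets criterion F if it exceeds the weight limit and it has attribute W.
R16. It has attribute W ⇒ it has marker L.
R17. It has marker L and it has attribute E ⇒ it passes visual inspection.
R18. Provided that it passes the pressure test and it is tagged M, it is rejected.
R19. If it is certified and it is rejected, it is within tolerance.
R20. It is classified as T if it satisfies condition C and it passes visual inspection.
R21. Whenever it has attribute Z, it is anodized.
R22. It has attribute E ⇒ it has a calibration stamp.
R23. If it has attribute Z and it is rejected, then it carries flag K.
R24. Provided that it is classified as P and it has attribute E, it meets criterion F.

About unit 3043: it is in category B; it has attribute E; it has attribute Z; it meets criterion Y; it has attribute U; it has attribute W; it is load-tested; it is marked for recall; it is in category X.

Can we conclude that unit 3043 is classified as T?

By R14 (it has attribute Z): it is rejected.
By R16 (it has attribute W): it has marker L.
By R17 (it has marker L, it has attribute E): it passes visual inspection.
By R4 (it is rejected): it passes the pressure test.
By R7 (it passes the pressure test, it has attribute E): it exceeds the weight limit.
By R15 (it exceeds the weight limit, it has attribute W): it meets criterion F.
By R3 (it meets criterion F): it satisfies condition C.
By R20 (it satisfies condition C, it passes visual inspection): it is classified as T.

Yes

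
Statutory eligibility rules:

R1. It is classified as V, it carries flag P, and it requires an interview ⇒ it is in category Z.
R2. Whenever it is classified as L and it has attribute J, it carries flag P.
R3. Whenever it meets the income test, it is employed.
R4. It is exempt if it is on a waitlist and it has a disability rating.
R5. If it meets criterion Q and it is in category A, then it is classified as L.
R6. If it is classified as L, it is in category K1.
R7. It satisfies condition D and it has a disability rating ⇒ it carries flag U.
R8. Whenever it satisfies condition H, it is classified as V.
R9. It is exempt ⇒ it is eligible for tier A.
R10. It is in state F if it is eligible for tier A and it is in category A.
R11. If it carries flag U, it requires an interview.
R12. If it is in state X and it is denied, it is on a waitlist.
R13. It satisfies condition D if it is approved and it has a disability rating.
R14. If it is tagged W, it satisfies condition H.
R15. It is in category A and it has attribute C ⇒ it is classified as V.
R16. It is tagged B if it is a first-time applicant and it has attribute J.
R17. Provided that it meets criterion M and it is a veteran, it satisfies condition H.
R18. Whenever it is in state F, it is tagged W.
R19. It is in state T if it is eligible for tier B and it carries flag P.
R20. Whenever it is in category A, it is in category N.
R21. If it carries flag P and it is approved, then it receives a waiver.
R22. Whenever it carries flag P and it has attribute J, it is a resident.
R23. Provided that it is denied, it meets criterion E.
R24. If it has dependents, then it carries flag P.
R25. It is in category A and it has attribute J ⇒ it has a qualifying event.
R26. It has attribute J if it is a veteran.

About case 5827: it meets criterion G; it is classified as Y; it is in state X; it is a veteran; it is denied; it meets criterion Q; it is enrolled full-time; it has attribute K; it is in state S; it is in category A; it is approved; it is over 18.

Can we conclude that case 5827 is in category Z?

No

Forward chaining from the given facts derives: is classified as L, is in category K1, is on a waitlist, is in category N, meets criterion E, has attribute J, carries flag P, receives a waiver, is a resident, has a qualifying event.
The only rule concluding "it is in category Z" is R1, which needs "it is classified as V"; that is never established.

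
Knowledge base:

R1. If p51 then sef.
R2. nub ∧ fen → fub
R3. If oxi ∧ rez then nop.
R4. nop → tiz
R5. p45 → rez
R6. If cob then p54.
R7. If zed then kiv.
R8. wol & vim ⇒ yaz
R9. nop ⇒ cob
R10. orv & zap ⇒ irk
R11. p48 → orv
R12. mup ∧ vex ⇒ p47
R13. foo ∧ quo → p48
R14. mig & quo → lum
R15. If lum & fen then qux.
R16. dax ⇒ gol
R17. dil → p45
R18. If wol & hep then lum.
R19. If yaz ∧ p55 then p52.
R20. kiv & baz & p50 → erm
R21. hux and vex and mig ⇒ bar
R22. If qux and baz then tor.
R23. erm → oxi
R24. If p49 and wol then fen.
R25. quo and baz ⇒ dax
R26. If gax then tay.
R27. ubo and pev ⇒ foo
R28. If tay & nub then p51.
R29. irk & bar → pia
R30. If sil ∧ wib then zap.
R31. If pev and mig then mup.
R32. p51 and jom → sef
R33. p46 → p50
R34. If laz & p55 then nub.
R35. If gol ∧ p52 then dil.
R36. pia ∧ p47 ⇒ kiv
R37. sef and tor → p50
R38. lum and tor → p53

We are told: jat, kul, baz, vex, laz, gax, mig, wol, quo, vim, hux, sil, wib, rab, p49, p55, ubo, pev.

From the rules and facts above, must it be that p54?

Yes

yaz  (by R8: wol, vim)
lum  (by R14: mig, quo)
p52  (by R19: yaz, p55)
bar  (by R21: hux, vex, mig)
fen  (by R24: p49, wol)
dax  (by R25: quo, baz)
tay  (by R26: gax)
foo  (by R27: ubo, pev)
zap  (by R30: sil, wib)
mup  (by R31: pev, mig)
nub  (by R34: laz, p55)
p47  (by R12: mup, vex)
p48  (by R13: foo, quo)
qux  (by R15: lum, fen)
gol  (by R16: dax)
tor  (by R22: qux, baz)
p51  (by R28: tay, nub)
dil  (by R35: gol, p52)
sef  (by R1: p51)
orv  (by R11: p48)
p45  (by R17: dil)
p50  (by R37: sef, tor)
rez  (by R5: p45)
irk  (by R10: orv, zap)
pia  (by R29: irk, bar)
kiv  (by R36: pia, p47)
erm  (by R20: kiv, baz, p50)
oxi  (by R23: erm)
nop  (by R3: oxi, rez)
cob  (by R9: nop)
p54  (by R6: cob)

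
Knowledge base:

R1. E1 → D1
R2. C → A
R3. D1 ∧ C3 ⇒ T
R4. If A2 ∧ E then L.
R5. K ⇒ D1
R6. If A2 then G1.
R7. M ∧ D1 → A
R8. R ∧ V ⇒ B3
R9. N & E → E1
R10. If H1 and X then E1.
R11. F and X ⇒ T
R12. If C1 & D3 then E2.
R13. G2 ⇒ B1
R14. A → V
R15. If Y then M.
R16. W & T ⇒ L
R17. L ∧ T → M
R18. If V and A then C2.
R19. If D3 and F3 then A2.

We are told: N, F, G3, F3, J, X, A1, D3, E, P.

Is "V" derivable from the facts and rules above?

Yes

E1  (by R9: N, E)
T  (by R11: F, X)
A2  (by R19: D3, F3)
D1  (by R1: E1)
L  (by R4: A2, E)
M  (by R17: L, T)
A  (by R7: M, D1)
V  (by R14: A)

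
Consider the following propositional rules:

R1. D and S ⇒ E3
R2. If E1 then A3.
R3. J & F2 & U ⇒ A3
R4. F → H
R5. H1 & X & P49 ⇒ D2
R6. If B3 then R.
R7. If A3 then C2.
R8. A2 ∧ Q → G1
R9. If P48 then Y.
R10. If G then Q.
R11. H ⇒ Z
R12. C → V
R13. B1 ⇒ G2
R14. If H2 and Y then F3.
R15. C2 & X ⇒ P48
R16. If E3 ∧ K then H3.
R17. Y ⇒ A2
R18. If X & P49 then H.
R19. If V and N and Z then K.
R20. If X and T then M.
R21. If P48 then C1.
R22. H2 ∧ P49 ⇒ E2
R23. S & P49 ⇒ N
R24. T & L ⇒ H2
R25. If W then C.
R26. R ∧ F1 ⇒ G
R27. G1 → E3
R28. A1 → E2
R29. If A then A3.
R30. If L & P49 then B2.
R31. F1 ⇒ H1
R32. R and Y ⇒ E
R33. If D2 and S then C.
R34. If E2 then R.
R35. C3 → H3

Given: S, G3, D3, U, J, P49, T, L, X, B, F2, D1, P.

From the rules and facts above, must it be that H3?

No

Forward chaining from the given facts derives: A3, C2, P48, H, M, C1, N, H2, B2, Y, Z, F3, A2, E2, R, E.
Rules concluding H3: R16 needs E3; R35 needs C3 — none of these are established.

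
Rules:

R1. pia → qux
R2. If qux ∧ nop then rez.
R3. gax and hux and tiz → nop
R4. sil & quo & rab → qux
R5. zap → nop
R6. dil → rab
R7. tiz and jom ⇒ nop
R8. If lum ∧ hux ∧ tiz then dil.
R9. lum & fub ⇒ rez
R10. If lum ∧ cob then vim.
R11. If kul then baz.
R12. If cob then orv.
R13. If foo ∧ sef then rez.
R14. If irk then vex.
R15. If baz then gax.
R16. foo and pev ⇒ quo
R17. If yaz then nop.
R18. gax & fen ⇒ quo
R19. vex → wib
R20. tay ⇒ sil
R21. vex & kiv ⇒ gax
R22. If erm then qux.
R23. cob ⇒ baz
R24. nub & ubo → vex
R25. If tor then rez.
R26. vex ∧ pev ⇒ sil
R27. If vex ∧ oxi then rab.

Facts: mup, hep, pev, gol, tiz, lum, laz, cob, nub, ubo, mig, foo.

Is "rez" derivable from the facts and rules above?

No

Forward chaining from the given facts derives: vim, orv, quo, baz, vex, sil, gax, wib.
Rules concluding rez: R2 needs qux; R9 needs fub; R13 needs sef; R25 needs tor — none of these are established.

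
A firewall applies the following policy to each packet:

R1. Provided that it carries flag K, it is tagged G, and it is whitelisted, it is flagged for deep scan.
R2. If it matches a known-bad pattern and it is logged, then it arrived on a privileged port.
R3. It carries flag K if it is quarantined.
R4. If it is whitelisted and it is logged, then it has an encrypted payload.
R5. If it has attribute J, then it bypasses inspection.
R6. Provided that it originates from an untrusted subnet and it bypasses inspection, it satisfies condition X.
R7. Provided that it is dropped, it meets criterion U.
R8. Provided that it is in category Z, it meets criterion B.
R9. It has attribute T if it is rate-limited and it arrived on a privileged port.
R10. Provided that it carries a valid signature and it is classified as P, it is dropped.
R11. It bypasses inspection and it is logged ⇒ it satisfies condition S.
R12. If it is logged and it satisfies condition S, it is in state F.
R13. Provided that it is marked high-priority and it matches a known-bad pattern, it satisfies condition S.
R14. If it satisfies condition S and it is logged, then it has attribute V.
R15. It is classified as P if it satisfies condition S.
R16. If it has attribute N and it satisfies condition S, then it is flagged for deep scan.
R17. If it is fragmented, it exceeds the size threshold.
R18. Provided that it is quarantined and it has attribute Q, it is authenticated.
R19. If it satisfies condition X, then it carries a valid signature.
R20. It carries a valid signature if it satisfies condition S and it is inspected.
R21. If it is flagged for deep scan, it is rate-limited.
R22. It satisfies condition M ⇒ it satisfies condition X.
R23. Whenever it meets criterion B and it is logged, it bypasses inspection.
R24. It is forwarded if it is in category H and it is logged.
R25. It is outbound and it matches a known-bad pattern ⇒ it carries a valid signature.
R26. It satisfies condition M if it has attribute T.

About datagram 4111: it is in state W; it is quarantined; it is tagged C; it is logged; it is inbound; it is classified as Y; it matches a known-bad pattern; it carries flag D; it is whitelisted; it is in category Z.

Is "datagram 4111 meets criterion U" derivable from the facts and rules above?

Forward chaining from the given facts derives: arrived on a privileged port, carries flag K, has an encrypted payload, meets criterion B, bypasses inspection, satisfies condition S, is in state F, has attribute V, is classified as P.
The only rule concluding "it meets criterion U" is R7, which needs "it is dropped"; that is never established.

No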